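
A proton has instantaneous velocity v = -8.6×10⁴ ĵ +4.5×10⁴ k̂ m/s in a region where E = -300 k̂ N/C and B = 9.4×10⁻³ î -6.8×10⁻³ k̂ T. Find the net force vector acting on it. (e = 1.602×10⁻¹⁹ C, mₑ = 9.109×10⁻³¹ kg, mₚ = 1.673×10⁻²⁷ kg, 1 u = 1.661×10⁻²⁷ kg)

v×B = (585, 423, 808) N/C.
E + v×B = (585, 423, 508) N/C.
F = q(E + v×B) = (1.602×10⁻¹⁹ C)·(585, 423, 508) = (9.37×10⁻¹⁷, 6.78×10⁻¹⁷, 8.14×10⁻¹⁷) N.

F ≈ (9.37×10⁻¹⁷, 6.78×10⁻¹⁷, 8.14×10⁻¹⁷) N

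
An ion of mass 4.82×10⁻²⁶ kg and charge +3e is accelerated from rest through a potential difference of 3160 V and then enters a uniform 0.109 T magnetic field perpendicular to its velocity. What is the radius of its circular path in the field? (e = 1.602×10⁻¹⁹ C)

r ≈ 0.231 m

Acceleration: |q|V = ½mv² ⇒ v = √(2|q|V/m) = √(2·4.806×10⁻¹⁹·3160/4.82×10⁻²⁶) ≈ 2.510×10⁵ m/s.
In the field: r = mv/(|q|B) = (4.82×10⁻²⁶)(2.510×10⁵)/((4.806×10⁻¹⁹)(0.109)) ≈ 0.231 m.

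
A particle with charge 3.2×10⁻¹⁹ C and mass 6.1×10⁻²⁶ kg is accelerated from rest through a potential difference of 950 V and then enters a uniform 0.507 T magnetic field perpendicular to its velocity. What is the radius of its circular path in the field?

Acceleration: |q|V = ½mv² ⇒ v = √(2|q|V/m) = √(2·3.2×10⁻¹⁹·950/6.1×10⁻²⁶) ≈ 9.984×10⁴ m/s.
In the field: r = mv/(|q|B) = (6.1×10⁻²⁶)(9.984×10⁴)/((3.2×10⁻¹⁹)(0.507)) ≈ 0.0375 m.

r ≈ 0.0375 m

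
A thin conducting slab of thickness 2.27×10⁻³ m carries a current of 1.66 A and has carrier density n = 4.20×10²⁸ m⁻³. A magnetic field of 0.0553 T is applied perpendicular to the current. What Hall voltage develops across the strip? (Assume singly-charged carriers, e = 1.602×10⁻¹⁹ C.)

V_H ≈ 6.01×10⁻⁹ V

V_H = IB/(n e t).
V_H = (1.66)(0.0553)/((4.20×10²⁸)(1.602×10⁻¹⁹)(2.27×10⁻³)) ≈ 6.01×10⁻⁹ V.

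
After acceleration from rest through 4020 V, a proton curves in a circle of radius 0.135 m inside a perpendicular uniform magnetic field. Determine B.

v = √(2|q|V/m) = √(2·1.602×10⁻¹⁹·4020/1.673×10⁻²⁷) ≈ 8.774×10⁵ m/s.
B = mv/(|q|r) = (1.673×10⁻²⁷)(8.774×10⁵)/((1.602×10⁻¹⁹)(0.135)) ≈ 0.0679 T.

B ≈ 0.0679 T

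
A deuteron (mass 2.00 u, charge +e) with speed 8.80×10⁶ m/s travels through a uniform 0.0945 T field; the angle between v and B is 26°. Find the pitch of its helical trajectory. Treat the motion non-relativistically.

p ≈ 10.9 m

v∥ = v cosθ = 8.80×10⁶·cos26° ≈ 7.909×10⁶ m/s.
T = 2πm/(|q|B) = 2π(3.322×10⁻²⁷)/((1.602×10⁻¹⁹)(0.0945)) ≈ 1.379×10⁻⁶ s.
pitch = v∥ T = (7.909×10⁶)(1.379×10⁻⁶) ≈ 10.9 m.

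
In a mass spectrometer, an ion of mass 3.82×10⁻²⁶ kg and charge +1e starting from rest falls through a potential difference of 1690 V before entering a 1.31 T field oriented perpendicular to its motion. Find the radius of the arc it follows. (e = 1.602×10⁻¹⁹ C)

Acceleration: |q|V = ½mv² ⇒ v = √(2|q|V/m) = √(2·1.602×10⁻¹⁹·1690/3.82×10⁻²⁶) ≈ 1.191×10⁵ m/s.
In the field: r = mv/(|q|B) = (3.82×10⁻²⁶)(1.191×10⁵)/((1.602×10⁻¹⁹)(1.31)) ≈ 0.0217 m.

r ≈ 0.0217 m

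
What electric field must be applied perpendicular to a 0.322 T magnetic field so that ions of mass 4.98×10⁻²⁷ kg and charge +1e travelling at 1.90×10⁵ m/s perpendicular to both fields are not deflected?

For straight-line motion qE = qvB, so E = vB.
E = 1.90×10⁵ × 0.322 = 6.12×10⁴ V/m.

E = 6.12×10⁴ V/m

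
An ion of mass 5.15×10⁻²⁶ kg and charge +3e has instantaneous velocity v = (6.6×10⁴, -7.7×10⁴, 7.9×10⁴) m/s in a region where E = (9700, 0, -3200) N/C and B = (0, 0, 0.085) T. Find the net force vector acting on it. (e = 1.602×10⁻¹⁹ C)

F ≈ (1.52×10⁻¹⁵, -2.70×10⁻¹⁵, -1.54×10⁻¹⁵) N

v×B = (-6550, -5610, 0) N/C.
E + v×B = (3150, -5610, -3200) N/C.
F = q(E + v×B) = (4.806×10⁻¹⁹ C)·(3150, -5610, -3200) = (1.52×10⁻¹⁵, -2.70×10⁻¹⁵, -1.54×10⁻¹⁵) N.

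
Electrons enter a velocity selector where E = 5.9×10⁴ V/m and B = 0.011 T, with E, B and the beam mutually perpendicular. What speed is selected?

For undeflected motion the electric and magnetic forces balance: qE = qvB.
v = E/B = 5.9×10⁴/0.011 = 5.4×10⁶ m/s.
The result is independent of the particle's charge and mass.

v = 5.4×10⁶ m/s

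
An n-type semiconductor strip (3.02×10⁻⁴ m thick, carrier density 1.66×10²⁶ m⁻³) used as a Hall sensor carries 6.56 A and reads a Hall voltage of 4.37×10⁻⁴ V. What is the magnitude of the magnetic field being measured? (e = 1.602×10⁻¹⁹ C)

From V_H = IB/(n e t), B = V_H n e t / I.
B = (4.37×10⁻⁴)(1.66×10²⁶)(1.602×10⁻¹⁹)(3.02×10⁻⁴)/6.56 ≈ 0.535 T.

B ≈ 0.535 T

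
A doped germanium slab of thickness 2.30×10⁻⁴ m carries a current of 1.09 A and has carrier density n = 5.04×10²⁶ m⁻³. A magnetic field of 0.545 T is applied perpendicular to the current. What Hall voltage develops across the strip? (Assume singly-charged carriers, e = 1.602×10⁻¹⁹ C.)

V_H ≈ 3.20×10⁻⁵ V

V_H = IB/(n e t).
V_H = (1.09)(0.545)/((5.04×10²⁶)(1.602×10⁻¹⁹)(2.30×10⁻⁴)) ≈ 3.20×10⁻⁵ V.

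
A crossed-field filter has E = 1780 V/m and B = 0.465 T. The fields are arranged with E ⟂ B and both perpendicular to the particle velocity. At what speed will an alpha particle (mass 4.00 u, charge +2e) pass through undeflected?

Straight-line motion ⇒ electric and magnetic forces cancel, so E = vB.
v = E/B = 1780/0.465 = 3830 m/s.

v = 3830 m/s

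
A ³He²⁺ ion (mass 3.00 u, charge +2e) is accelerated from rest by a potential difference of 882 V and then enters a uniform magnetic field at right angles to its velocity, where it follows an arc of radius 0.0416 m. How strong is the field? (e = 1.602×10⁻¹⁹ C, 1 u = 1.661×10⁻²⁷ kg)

B ≈ 0.126 T

v = √(2|q|V/m) = √(2·3.204×10⁻¹⁹·882/4.983×10⁻²⁷) ≈ 3.368×10⁵ m/s.
B = mv/(|q|r) = (4.983×10⁻²⁷)(3.368×10⁵)/((3.204×10⁻¹⁹)(0.0416)) ≈ 0.126 T.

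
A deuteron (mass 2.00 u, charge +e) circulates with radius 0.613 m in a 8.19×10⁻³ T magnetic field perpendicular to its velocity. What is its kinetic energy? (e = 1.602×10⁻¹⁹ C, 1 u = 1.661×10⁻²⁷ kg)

v = |q|Br/m, then KE = ½mv² = (qBr)²/(2m).
v = (1.602×10⁻¹⁹)(8.19×10⁻³)(0.613)/3.322×10⁻²⁷ ≈ 2.421×10⁵ m/s.
KE = ½(3.322×10⁻²⁷)(2.421×10⁵)² ≈ 9.74×10⁻¹⁷ J.

KE ≈ 9.74×10⁻¹⁷ J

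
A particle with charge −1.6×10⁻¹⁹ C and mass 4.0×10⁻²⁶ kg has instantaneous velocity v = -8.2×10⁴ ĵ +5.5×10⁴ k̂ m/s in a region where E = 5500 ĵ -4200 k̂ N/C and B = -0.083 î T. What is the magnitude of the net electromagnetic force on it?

|F| ≈ 1.77×10⁻¹⁵ N

v×B = (0, -4560, -6810) N/C.
E + v×B = (0, 935, -1.10×10⁴) N/C.
F = q(E + v×B) = (−1.6×10⁻¹⁹ C)·(0, 935, -1.10×10⁴) = (0, -1.50×10⁻¹⁶, 1.76×10⁻¹⁵) N.
|F| = 1.77×10⁻¹⁵ N.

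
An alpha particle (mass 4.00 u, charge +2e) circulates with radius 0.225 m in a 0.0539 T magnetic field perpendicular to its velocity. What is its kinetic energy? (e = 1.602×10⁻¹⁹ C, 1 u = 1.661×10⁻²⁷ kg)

KE ≈ 7090 eV

v = |q|Br/m, then KE = ½mv² = (qBr)²/(2m).
v = (3.204×10⁻¹⁹)(0.0539)(0.225)/6.644×10⁻²⁷ ≈ 5.848×10⁵ m/s.
KE = ½(6.644×10⁻²⁷)(5.848×10⁵)² ≈ 1.14×10⁻¹⁵ J = 7090 eV.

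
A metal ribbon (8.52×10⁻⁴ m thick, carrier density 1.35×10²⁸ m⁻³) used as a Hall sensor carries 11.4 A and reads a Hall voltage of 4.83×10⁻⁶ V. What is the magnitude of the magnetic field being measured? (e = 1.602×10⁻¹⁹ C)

From V_H = IB/(n e t), B = V_H n e t / I.
B = (4.83×10⁻⁶)(1.35×10²⁸)(1.602×10⁻¹⁹)(8.52×10⁻⁴)/11.4 ≈ 0.781 T.

B ≈ 0.781 T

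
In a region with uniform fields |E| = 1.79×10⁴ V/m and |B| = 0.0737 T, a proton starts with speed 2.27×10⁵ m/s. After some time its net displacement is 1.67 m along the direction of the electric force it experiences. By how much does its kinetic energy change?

ΔKE ≈ 4.79×10⁻¹⁵ J

The magnetic force is always ⟂ v and does no work; only the electric force changes KE.
ΔKE = F_E · d = |q|E d = (1.602×10⁻¹⁹)(1.79×10⁴)(1.67) ≈ 4.79×10⁻¹⁵ J.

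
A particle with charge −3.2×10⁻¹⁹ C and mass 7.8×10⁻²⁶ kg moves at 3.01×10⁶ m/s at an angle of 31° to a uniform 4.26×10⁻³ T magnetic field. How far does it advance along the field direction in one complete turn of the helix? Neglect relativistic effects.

v∥ = v cosθ = 3.01×10⁶·cos31° ≈ 2.580×10⁶ m/s.
T = 2πm/(|q|B) = 2π(7.8×10⁻²⁶)/((3.2×10⁻¹⁹)(4.26×10⁻³)) ≈ 3.595×10⁻⁴ s.
pitch = v∥ T = (2.580×10⁶)(3.595×10⁻⁴) ≈ 928 m.

p ≈ 928 m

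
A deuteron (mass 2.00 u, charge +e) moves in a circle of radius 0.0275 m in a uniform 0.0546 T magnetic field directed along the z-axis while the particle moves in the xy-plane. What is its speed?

v ≈ 7.24×10⁴ m/s

From |q|vB = mv²/r, v = |q|Br/m.
v = (1.602×10⁻¹⁹)(0.0546)(0.0275)/3.322×10⁻²⁷ ≈ 7.24×10⁴ m/s.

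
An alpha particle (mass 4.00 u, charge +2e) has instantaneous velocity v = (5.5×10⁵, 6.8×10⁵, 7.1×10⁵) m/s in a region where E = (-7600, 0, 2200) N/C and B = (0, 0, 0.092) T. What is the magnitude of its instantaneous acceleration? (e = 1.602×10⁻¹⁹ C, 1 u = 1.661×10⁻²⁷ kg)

v×B = (6.26×10⁴, -5.06×10⁴, 0) N/C.
E + v×B = (5.50×10⁴, -5.06×10⁴, 2200) N/C.
F = q(E + v×B) = (3.204×10⁻¹⁹ C)·(5.50×10⁴, -5.06×10⁴, 2200) = (1.76×10⁻¹⁴, -1.62×10⁻¹⁴, 7.05×10⁻¹⁶) N.
|a| = |F|/m = 2.395×10⁻¹⁴/6.644×10⁻²⁷ ≈ 3.60×10¹² m/s².

|a| ≈ 3.60×10¹² m/s²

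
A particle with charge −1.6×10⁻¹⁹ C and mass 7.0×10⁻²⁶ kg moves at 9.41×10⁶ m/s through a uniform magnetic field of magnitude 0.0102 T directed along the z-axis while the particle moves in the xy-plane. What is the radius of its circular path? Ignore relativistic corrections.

The magnetic force provides the centripetal force: |q|vB = mv²/r.
r = mv/(|q|B) = (7.0×10⁻²⁶)(9.41×10⁶)/((1.6×10⁻¹⁹)(0.0102)) ≈ 404 m.

r ≈ 404 m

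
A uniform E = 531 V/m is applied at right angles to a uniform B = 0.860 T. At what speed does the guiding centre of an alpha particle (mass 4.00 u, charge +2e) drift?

In crossed fields the guiding centre drifts at v_d = |E×B|/B² = E/B, independent of charge and mass.
v_d = 531/0.860 = 617 m/s.

v_d ≈ 617 m/s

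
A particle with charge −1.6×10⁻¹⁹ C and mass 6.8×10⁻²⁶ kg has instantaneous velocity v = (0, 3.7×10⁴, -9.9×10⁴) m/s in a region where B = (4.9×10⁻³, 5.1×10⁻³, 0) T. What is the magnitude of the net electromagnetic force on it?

|F| ≈ 1.16×10⁻¹⁶ N

v×B = (505, -485, -181) N/C.
F = q v×B = (−1.6×10⁻¹⁹ C)·(505, -485, -181) = (-8.08×10⁻¹⁷, 7.76×10⁻¹⁷, 2.90×10⁻¹⁷) N.
|F| = 1.16×10⁻¹⁶ N.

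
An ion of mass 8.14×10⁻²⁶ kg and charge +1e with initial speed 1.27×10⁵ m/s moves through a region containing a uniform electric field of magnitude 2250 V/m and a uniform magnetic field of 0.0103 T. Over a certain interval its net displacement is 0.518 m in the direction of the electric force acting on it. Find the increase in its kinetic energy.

The magnetic force is always ⟂ v and does no work; only the electric force changes KE.
ΔKE = F_E · d = |q|E d = (1.602×10⁻¹⁹)(2250)(0.518) ≈ 1.87×10⁻¹⁶ J.

ΔKE ≈ 1.87×10⁻¹⁶ J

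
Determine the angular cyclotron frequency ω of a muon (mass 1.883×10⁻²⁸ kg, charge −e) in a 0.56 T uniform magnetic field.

ω ≈ 4.8×10⁸ rad/s

ω = |q|B/m.
ω = (1.602×10⁻¹⁹)(0.56)/1.883×10⁻²⁸ ≈ 4.8×10⁸ rad/s.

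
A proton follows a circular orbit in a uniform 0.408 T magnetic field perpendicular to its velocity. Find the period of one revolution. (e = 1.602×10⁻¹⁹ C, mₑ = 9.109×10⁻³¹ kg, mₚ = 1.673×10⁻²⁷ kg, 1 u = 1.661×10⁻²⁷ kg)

T ≈ 1.61×10⁻⁷ s

The cyclotron period depends only on m, q, B: T = 2πm/(|q|B).
T = 2π(1.673×10⁻²⁷)/((1.602×10⁻¹⁹)(0.408)) ≈ 1.61×10⁻⁷ s.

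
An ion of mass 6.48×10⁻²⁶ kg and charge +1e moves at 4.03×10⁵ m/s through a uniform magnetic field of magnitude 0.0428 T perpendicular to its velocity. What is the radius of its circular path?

The magnetic force provides the centripetal force: |q|vB = mv²/r.
r = mv/(|q|B) = (6.48×10⁻²⁶)(4.03×10⁵)/((1.602×10⁻¹⁹)(0.0428)) ≈ 3.81 m.

r ≈ 3.81 m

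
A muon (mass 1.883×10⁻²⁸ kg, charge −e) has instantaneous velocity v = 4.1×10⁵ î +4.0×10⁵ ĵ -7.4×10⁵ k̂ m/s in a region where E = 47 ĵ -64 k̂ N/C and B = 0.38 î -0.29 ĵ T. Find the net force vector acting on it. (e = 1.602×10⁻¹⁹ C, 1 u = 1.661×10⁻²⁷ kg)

v×B = (-2.15×10⁵, -2.81×10⁵, -2.71×10⁵) N/C.
E + v×B = (-2.15×10⁵, -2.81×10⁵, -2.71×10⁵) N/C.
F = q(E + v×B) = (−1.602×10⁻¹⁹ C)·(-2.15×10⁵, -2.81×10⁵, -2.71×10⁵) = (3.44×10⁻¹⁴, 4.50×10⁻¹⁴, 4.34×10⁻¹⁴) N.

F ≈ (3.44×10⁻¹⁴, 4.50×10⁻¹⁴, 4.34×10⁻¹⁴) N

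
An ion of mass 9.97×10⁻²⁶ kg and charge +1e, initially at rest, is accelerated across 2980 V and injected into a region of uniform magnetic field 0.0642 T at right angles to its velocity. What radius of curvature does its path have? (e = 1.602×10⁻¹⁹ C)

Acceleration: |q|V = ½mv² ⇒ v = √(2|q|V/m) = √(2·1.602×10⁻¹⁹·2980/9.97×10⁻²⁶) ≈ 9.786×10⁴ m/s.
In the field: r = mv/(|q|B) = (9.97×10⁻²⁶)(9.786×10⁴)/((1.602×10⁻¹⁹)(0.0642)) ≈ 0.949 m.

r ≈ 0.949 m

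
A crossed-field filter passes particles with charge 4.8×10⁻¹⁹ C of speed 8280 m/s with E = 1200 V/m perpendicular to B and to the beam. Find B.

Balance of forces in the selector: qE = qvB ⇒ B = E/v.
B = 1200/8280 = 0.145 T.

B = 0.145 T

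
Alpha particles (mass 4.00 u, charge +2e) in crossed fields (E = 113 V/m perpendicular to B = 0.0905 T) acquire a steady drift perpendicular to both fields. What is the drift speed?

v_d ≈ 1250 m/s

The steady drift has the magnetic force balancing the electric force, so v_d = E/B.
v_d = 113/0.0905 = 1250 m/s.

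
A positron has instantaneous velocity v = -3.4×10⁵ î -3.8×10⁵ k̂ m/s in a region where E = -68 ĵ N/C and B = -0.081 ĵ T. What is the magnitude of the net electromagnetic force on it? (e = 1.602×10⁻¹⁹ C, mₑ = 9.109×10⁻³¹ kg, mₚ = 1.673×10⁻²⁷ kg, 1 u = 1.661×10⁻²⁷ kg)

|F| ≈ 6.62×10⁻¹⁵ N

v×B = (-3.08×10⁴, 0, 2.75×10⁴) N/C.
E + v×B = (-3.08×10⁴, -68.0, 2.75×10⁴) N/C.
F = q(E + v×B) = (1.602×10⁻¹⁹ C)·(-3.08×10⁴, -68.0, 2.75×10⁴) = (-4.93×10⁻¹⁵, -1.09×10⁻¹⁷, 4.41×10⁻¹⁵) N.
|F| = 6.62×10⁻¹⁵ N.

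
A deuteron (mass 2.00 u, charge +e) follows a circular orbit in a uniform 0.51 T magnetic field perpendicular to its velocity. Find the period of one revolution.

T ≈ 2.6×10⁻⁷ s

The cyclotron period depends only on m, q, B: T = 2πm/(|q|B).
T = 2π(3.322×10⁻²⁷)/((1.602×10⁻¹⁹)(0.51)) ≈ 2.6×10⁻⁷ s.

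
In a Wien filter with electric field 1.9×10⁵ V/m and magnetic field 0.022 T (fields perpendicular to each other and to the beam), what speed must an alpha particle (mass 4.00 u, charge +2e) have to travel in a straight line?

v = 8.6×10⁶ m/s

Zero net Lorentz force requires |qE| = |q v×B|, i.e. E = vB.
v = E/B = 1.9×10⁵/0.022 = 8.6×10⁶ m/s.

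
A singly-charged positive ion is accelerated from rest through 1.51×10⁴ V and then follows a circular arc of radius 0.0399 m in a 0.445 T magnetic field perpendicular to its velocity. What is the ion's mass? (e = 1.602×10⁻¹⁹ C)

m ≈ 1.67×10⁻²⁷ kg

Combine |q|V = ½mv² and r = mv/(|q|B): eliminate v to get m = qB²r²/(2V).
m = (1.602×10⁻¹⁹)(0.445)²(0.0399)²/(2·1.51×10⁴) ≈ 1.67×10⁻²⁷ kg.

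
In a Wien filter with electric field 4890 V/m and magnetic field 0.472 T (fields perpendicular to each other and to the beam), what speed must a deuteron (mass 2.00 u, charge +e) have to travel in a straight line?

v = 1.04×10⁴ m/s

Zero net Lorentz force requires |qE| = |q v×B|, i.e. E = vB.
v = E/B = 4890/0.472 = 1.04×10⁴ m/s.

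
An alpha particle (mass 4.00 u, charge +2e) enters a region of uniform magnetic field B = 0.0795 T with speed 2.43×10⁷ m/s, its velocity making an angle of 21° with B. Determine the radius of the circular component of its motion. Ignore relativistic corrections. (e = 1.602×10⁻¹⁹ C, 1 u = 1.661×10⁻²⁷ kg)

v⊥ = v sinθ = 2.43×10⁷·sin21° ≈ 8.708×10⁶ m/s.
r = m v⊥/(|q|B) = (6.644×10⁻²⁷)(8.708×10⁶)/((3.204×10⁻¹⁹)(0.0795)) ≈ 2.27 m.

r ≈ 2.27 m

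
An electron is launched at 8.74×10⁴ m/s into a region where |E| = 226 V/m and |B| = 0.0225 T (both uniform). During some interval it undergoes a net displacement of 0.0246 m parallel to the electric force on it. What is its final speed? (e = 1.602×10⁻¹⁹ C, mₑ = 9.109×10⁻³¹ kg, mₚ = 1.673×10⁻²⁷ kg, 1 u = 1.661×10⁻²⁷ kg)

v_f ≈ 1.40×10⁶ m/s

B does no work; ΔKE = |q|E d.
½mv_f² = ½mv₀² + |q|Ed = ½(9.109×10⁻³¹)(8.74×10⁴)² + (1.602×10⁻¹⁹)(226)(0.0246) ≈ 3.479×10⁻²¹ J + 8.906×10⁻¹⁹ J ≈ 8.941×10⁻¹⁹ J.
v_f = √(2·8.941×10⁻¹⁹/9.109×10⁻³¹) ≈ 1.40×10⁶ m/s.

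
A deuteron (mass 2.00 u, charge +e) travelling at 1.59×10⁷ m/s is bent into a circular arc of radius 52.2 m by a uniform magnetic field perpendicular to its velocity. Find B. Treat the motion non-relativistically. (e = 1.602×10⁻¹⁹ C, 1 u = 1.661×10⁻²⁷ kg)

From |q|vB = mv²/r, B = mv/(|q|r).
B = (3.322×10⁻²⁷)(1.59×10⁷)/((1.602×10⁻¹⁹)(52.2)) ≈ 6.32×10⁻³ T.

B ≈ 6.32×10⁻³ T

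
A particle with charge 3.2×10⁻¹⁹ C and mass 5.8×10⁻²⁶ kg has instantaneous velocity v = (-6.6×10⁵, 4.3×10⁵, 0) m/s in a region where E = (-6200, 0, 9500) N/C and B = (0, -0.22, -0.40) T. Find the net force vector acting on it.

v×B = (-1.72×10⁵, -2.64×10⁵, 1.45×10⁵) N/C.
E + v×B = (-1.78×10⁵, -2.64×10⁵, 1.55×10⁵) N/C.
F = q(E + v×B) = (3.2×10⁻¹⁹ C)·(-1.78×10⁵, -2.64×10⁵, 1.55×10⁵) = (-5.70×10⁻¹⁴, -8.45×10⁻¹⁴, 4.95×10⁻¹⁴) N.

F ≈ (-5.70×10⁻¹⁴, -8.45×10⁻¹⁴, 4.95×10⁻¹⁴) N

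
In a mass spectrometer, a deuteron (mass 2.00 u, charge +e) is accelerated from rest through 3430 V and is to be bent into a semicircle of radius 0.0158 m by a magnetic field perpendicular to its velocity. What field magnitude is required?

B ≈ 0.755 T

v = √(2|q|V/m) = √(2·1.602×10⁻¹⁹·3430/3.322×10⁻²⁷) ≈ 5.752×10⁵ m/s.
B = mv/(|q|r) = (3.322×10⁻²⁷)(5.752×10⁵)/((1.602×10⁻¹⁹)(0.0158)) ≈ 0.755 T.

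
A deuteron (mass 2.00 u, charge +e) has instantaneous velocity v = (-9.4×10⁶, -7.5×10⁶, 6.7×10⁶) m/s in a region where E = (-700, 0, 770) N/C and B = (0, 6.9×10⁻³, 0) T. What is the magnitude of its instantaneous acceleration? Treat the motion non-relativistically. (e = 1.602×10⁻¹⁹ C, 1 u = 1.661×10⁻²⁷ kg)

v×B = (-4.62×10⁴, 0, -6.49×10⁴) N/C.
E + v×B = (-4.69×10⁴, 0, -6.41×10⁴) N/C.
F = q(E + v×B) = (1.602×10⁻¹⁹ C)·(-4.69×10⁴, 0, -6.41×10⁴) = (-7.52×10⁻¹⁵, 0, -1.03×10⁻¹⁴) N.
|a| = |F|/m = 1.273×10⁻¹⁴/3.322×10⁻²⁷ ≈ 3.83×10¹² m/s².

|a| ≈ 3.83×10¹² m/s²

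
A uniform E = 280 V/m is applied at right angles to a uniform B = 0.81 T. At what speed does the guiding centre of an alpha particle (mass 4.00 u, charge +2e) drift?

v_d ≈ 350 m/s

The steady drift has the magnetic force balancing the electric force, so v_d = E/B.
v_d = 280/0.81 = 350 m/s.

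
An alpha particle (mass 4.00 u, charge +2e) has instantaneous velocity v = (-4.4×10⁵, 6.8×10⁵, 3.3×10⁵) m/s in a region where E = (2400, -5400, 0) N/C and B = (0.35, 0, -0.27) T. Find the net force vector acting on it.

F ≈ (-5.81×10⁻¹⁴, -2.79×10⁻¹⁵, -7.63×10⁻¹⁴) N

v×B = (-1.84×10⁵, -3300, -2.38×10⁵) N/C.
E + v×B = (-1.81×10⁵, -8700, -2.38×10⁵) N/C.
F = q(E + v×B) = (3.204×10⁻¹⁹ C)·(-1.81×10⁵, -8700, -2.38×10⁵) = (-5.81×10⁻¹⁴, -2.79×10⁻¹⁵, -7.63×10⁻¹⁴) N.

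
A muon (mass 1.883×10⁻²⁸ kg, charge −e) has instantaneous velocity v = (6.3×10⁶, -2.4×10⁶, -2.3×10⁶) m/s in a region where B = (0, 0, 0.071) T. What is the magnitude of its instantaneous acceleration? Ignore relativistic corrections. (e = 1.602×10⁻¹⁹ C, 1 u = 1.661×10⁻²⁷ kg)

|a| ≈ 4.07×10¹⁴ m/s²

v×B = (-1.70×10⁵, -4.47×10⁵, 0) N/C.
F = q v×B = (−1.602×10⁻¹⁹ C)·(-1.70×10⁵, -4.47×10⁵, 0) = (2.73×10⁻¹⁴, 7.17×10⁻¹⁴, 0) N.
|a| = |F|/m = 7.668×10⁻¹⁴/1.883×10⁻²⁸ ≈ 4.07×10¹⁴ m/s².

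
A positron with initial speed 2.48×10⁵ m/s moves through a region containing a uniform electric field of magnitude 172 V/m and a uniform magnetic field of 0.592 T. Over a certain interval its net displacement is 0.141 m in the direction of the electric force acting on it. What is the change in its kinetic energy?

ΔKE ≈ 3.89×10⁻¹⁸ J

The magnetic force is always ⟂ v and does no work; only the electric force changes KE.
ΔKE = F_E · d = |q|E d = (1.602×10⁻¹⁹)(172)(0.141) ≈ 3.89×10⁻¹⁸ J.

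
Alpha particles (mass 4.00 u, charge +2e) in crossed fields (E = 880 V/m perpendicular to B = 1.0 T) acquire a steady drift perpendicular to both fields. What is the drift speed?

v_d ≈ 880 m/s

The steady drift has the magnetic force balancing the electric force, so v_d = E/B.
v_d = 880/1.0 = 880 m/s.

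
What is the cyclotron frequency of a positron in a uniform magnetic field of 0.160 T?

f = |q|B/(2πm).
f = (1.602×10⁻¹⁹)(0.160)/(2π·9.109×10⁻³¹) ≈ 4.48×10⁹ Hz.

f ≈ 4.48×10⁹ Hz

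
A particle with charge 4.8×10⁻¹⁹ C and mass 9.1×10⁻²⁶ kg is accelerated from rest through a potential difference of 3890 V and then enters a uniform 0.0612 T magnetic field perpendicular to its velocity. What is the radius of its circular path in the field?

Acceleration: |q|V = ½mv² ⇒ v = √(2|q|V/m) = √(2·4.8×10⁻¹⁹·3890/9.1×10⁻²⁶) ≈ 2.026×10⁵ m/s.
In the field: r = mv/(|q|B) = (9.1×10⁻²⁶)(2.026×10⁵)/((4.8×10⁻¹⁹)(0.0612)) ≈ 0.628 m.

r ≈ 0.628 m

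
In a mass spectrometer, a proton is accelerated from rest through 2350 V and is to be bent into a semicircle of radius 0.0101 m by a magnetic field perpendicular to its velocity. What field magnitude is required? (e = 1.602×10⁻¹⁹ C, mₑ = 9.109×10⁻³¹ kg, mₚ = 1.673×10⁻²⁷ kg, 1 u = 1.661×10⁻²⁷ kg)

v = √(2|q|V/m) = √(2·1.602×10⁻¹⁹·2350/1.673×10⁻²⁷) ≈ 6.709×10⁵ m/s.
B = mv/(|q|r) = (1.673×10⁻²⁷)(6.709×10⁵)/((1.602×10⁻¹⁹)(0.0101)) ≈ 0.694 T.

B ≈ 0.694 T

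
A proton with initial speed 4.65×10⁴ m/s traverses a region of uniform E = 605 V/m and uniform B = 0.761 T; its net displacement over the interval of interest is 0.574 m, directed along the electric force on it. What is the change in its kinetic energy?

ΔKE ≈ 5.56×10⁻¹⁷ J

The magnetic force is always ⟂ v and does no work; only the electric force changes KE.
ΔKE = F_E · d = |q|E d = (1.602×10⁻¹⁹)(605)(0.574) ≈ 5.56×10⁻¹⁷ J.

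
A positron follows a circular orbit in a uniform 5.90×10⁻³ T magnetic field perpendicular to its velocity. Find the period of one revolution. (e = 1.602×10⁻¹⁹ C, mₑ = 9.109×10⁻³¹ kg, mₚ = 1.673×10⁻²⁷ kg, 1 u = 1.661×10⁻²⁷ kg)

The cyclotron period depends only on m, q, B: T = 2πm/(|q|B).
T = 2π(9.109×10⁻³¹)/((1.602×10⁻¹⁹)(5.90×10⁻³)) ≈ 6.06×10⁻⁹ s.

T ≈ 6.06×10⁻⁹ s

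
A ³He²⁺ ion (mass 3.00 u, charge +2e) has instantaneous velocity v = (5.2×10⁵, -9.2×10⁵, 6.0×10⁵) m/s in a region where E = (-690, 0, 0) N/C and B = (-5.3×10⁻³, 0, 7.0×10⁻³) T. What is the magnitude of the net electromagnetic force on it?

v×B = (-6440, -6820, -4880) N/C.
E + v×B = (-7130, -6820, -4880) N/C.
F = q(E + v×B) = (3.204×10⁻¹⁹ C)·(-7130, -6820, -4880) = (-2.28×10⁻¹⁵, -2.19×10⁻¹⁵, -1.56×10⁻¹⁵) N.
|F| = 3.53×10⁻¹⁵ N.

|F| ≈ 3.53×10⁻¹⁵ N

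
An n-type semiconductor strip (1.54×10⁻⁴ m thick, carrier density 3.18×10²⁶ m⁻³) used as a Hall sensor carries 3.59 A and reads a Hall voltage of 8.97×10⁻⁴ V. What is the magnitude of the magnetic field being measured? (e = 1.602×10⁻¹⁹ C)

From V_H = IB/(n e t), B = V_H n e t / I.
B = (8.97×10⁻⁴)(3.18×10²⁶)(1.602×10⁻¹⁹)(1.54×10⁻⁴)/3.59 ≈ 1.96 T.

B ≈ 1.96 T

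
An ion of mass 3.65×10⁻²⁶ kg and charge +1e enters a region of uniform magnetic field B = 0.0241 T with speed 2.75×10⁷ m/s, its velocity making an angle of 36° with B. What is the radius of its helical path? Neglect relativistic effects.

r ≈ 153 m

v⊥ = v sinθ = 2.75×10⁷·sin36° ≈ 1.616×10⁷ m/s.
r = m v⊥/(|q|B) = (3.65×10⁻²⁶)(1.616×10⁷)/((1.602×10⁻¹⁹)(0.0241)) ≈ 153 m.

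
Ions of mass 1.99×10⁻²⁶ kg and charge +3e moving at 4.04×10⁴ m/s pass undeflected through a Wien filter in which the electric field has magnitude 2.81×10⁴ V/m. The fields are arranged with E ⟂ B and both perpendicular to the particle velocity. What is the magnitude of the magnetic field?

B = 0.696 T

Balance of forces in the selector: qE = qvB ⇒ B = E/v.
B = 2.81×10⁴/4.04×10⁴ = 0.696 T.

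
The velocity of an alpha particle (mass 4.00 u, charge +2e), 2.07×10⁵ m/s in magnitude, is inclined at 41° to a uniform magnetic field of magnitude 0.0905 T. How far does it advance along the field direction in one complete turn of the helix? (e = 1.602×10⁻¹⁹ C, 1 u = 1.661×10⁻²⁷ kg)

p ≈ 0.225 m

v∥ = v cosθ = 2.07×10⁵·cos41° ≈ 1.562×10⁵ m/s.
T = 2πm/(|q|B) = 2π(6.644×10⁻²⁷)/((3.204×10⁻¹⁹)(0.0905)) ≈ 1.440×10⁻⁶ s.
pitch = v∥ T = (1.562×10⁵)(1.440×10⁻⁶) ≈ 0.225 m.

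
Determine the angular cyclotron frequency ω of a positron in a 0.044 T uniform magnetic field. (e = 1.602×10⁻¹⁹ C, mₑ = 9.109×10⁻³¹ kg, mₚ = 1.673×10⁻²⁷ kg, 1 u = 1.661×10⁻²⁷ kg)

ω ≈ 7.7×10⁹ rad/s

ω = |q|B/m.
ω = (1.602×10⁻¹⁹)(0.044)/9.109×10⁻³¹ ≈ 7.7×10⁹ rad/s.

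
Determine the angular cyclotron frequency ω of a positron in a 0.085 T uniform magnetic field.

ω ≈ 1.5×10¹⁰ rad/s

ω = |q|B/m.
ω = (1.602×10⁻¹⁹)(0.085)/9.109×10⁻³¹ ≈ 1.5×10¹⁰ rad/s.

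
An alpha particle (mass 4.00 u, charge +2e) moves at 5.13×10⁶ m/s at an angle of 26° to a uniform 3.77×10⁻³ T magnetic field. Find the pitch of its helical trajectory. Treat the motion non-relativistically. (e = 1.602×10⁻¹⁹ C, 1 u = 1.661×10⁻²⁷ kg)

v∥ = v cosθ = 5.13×10⁶·cos26° ≈ 4.611×10⁶ m/s.
T = 2πm/(|q|B) = 2π(6.644×10⁻²⁷)/((3.204×10⁻¹⁹)(3.77×10⁻³)) ≈ 3.456×10⁻⁵ s.
pitch = v∥ T = (4.611×10⁶)(3.456×10⁻⁵) ≈ 159 m.

p ≈ 159 m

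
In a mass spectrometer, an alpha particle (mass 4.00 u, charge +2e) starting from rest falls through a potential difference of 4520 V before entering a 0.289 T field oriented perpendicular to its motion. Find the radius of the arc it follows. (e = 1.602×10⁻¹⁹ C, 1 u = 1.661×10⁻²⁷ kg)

Acceleration: |q|V = ½mv² ⇒ v = √(2|q|V/m) = √(2·3.204×10⁻¹⁹·4520/6.644×10⁻²⁷) ≈ 6.603×10⁵ m/s.
In the field: r = mv/(|q|B) = (6.644×10⁻²⁷)(6.603×10⁵)/((3.204×10⁻¹⁹)(0.289)) ≈ 0.0474 m.

r ≈ 0.0474 m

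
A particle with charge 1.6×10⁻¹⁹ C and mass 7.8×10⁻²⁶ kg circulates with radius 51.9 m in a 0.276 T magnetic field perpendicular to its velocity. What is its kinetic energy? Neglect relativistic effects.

v = |q|Br/m, then KE = ½mv² = (qBr)²/(2m).
v = (1.6×10⁻¹⁹)(0.276)(51.9)/7.8×10⁻²⁶ ≈ 2.938×10⁷ m/s.
KE = ½(7.8×10⁻²⁶)(2.938×10⁷)² ≈ 3.37×10⁻¹¹ J.

KE ≈ 3.37×10⁻¹¹ J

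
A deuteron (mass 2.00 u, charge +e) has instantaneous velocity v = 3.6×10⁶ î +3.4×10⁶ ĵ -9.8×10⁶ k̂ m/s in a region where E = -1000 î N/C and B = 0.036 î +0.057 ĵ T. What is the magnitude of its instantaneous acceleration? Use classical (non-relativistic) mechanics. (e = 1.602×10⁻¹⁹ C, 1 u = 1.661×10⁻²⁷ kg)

v×B = (5.59×10⁵, -3.53×10⁵, 8.28×10⁴) N/C.
E + v×B = (5.58×10⁵, -3.53×10⁵, 8.28×10⁴) N/C.
F = q(E + v×B) = (1.602×10⁻¹⁹ C)·(5.58×10⁵, -3.53×10⁵, 8.28×10⁴) = (8.93×10⁻¹⁴, -5.65×10⁻¹⁴, 1.33×10⁻¹⁴) N.
|a| = |F|/m = 1.065×10⁻¹³/3.322×10⁻²⁷ ≈ 3.21×10¹³ m/s².

|a| ≈ 3.21×10¹³ m/s²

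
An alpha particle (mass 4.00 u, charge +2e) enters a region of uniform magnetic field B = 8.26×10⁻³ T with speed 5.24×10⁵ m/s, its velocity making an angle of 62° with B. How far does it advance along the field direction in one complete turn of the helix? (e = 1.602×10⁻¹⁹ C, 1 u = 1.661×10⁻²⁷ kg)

v∥ = v cosθ = 5.24×10⁵·cos62° ≈ 2.460×10⁵ m/s.
T = 2πm/(|q|B) = 2π(6.644×10⁻²⁷)/((3.204×10⁻¹⁹)(8.26×10⁻³)) ≈ 1.577×10⁻⁵ s.
pitch = v∥ T = (2.460×10⁵)(1.577×10⁻⁵) ≈ 3.88 m.

p ≈ 3.88 m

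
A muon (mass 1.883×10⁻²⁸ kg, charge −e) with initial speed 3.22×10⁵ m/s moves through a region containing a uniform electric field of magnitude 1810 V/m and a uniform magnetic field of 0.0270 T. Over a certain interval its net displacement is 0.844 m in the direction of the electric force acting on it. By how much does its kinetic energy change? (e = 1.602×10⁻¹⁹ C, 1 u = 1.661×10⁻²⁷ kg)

The magnetic force is always ⟂ v and does no work; only the electric force changes KE.
ΔKE = F_E · d = |q|E d = (1.602×10⁻¹⁹)(1810)(0.844) ≈ 2.45×10⁻¹⁶ J.

ΔKE ≈ 2.45×10⁻¹⁶ J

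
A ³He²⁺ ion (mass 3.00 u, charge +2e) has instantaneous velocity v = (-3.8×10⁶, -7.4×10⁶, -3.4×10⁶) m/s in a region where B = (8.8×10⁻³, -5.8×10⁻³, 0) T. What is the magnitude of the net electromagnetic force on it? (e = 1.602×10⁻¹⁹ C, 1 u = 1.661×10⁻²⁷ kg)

v×B = (-1.97×10⁴, -2.99×10⁴, 8.72×10⁴) N/C.
F = q v×B = (3.204×10⁻¹⁹ C)·(-1.97×10⁴, -2.99×10⁴, 8.72×10⁴) = (-6.32×10⁻¹⁵, -9.59×10⁻¹⁵, 2.79×10⁻¹⁴) N.
|F| = 3.02×10⁻¹⁴ N.

|F| ≈ 3.02×10⁻¹⁴ N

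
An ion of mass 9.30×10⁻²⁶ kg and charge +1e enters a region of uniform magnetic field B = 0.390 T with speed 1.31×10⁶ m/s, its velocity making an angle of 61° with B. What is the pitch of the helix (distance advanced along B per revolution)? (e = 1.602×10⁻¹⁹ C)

v∥ = v cosθ = 1.31×10⁶·cos61° ≈ 6.351×10⁵ m/s.
T = 2πm/(|q|B) = 2π(9.30×10⁻²⁶)/((1.602×10⁻¹⁹)(0.390)) ≈ 9.353×10⁻⁶ s.
pitch = v∥ T = (6.351×10⁵)(9.353×10⁻⁶) ≈ 5.94 m.

p ≈ 5.94 m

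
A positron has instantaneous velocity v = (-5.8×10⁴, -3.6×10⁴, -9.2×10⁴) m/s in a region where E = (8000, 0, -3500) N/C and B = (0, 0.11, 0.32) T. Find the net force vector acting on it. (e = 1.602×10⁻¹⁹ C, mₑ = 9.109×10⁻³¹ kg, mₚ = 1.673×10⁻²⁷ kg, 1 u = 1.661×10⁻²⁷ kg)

v×B = (-1400, 1.86×10⁴, -6380) N/C.
E + v×B = (6600, 1.86×10⁴, -9880) N/C.
F = q(E + v×B) = (1.602×10⁻¹⁹ C)·(6600, 1.86×10⁴, -9880) = (1.06×10⁻¹⁵, 2.97×10⁻¹⁵, -1.58×10⁻¹⁵) N.

F ≈ (1.06×10⁻¹⁵, 2.97×10⁻¹⁵, -1.58×10⁻¹⁵) N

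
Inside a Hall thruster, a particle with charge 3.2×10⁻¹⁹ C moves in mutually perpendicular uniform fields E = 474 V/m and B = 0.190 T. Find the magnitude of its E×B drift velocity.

The E×B drift speed is v_d = E/B.
v_d = 474/0.190 = 2490 m/s.

v_d ≈ 2490 m/s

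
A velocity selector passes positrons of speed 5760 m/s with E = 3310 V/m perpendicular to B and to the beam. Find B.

Balance of forces in the selector: qE = qvB ⇒ B = E/v.
B = 3310/5760 = 0.575 T.

B = 0.575 T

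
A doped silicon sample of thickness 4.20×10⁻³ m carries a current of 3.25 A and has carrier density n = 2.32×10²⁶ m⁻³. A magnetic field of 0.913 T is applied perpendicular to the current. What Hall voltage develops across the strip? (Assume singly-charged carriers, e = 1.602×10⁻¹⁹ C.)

V_H = IB/(n e t).
V_H = (3.25)(0.913)/((2.32×10²⁶)(1.602×10⁻¹⁹)(4.20×10⁻³)) ≈ 1.90×10⁻⁵ V.

V_H ≈ 1.90×10⁻⁵ V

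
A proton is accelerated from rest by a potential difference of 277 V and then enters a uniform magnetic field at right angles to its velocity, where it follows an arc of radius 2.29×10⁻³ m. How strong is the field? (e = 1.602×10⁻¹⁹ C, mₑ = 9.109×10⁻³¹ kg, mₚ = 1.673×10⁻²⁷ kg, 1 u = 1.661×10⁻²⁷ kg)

v = √(2|q|V/m) = √(2·1.602×10⁻¹⁹·277/1.673×10⁻²⁷) ≈ 2.303×10⁵ m/s.
B = mv/(|q|r) = (1.673×10⁻²⁷)(2.303×10⁵)/((1.602×10⁻¹⁹)(2.29×10⁻³)) ≈ 1.05 T.

B ≈ 1.05 T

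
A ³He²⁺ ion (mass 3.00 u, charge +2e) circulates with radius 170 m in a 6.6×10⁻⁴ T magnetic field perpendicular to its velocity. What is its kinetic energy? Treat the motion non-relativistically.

v = |q|Br/m, then KE = ½mv² = (qBr)²/(2m).
v = (3.204×10⁻¹⁹)(6.6×10⁻⁴)(170)/4.983×10⁻²⁷ ≈ 7.214×10⁶ m/s.
KE = ½(4.983×10⁻²⁷)(7.214×10⁶)² ≈ 1.3×10⁻¹³ J.

KE ≈ 1.3×10⁻¹³ J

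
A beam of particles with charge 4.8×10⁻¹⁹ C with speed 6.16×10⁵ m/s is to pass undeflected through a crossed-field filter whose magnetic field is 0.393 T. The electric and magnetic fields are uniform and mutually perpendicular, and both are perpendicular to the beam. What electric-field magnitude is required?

E = 2.42×10⁵ V/m

For straight-line motion qE = qvB, so E = vB.
E = 6.16×10⁵ × 0.393 = 2.42×10⁵ V/m.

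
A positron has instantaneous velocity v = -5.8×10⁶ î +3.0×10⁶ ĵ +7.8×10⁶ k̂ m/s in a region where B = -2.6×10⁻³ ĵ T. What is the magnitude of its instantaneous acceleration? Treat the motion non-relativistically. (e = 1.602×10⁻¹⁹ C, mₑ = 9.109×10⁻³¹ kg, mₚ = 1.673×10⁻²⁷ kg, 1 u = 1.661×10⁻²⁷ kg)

v×B = (2.03×10⁴, 0, 1.51×10⁴) N/C.
F = q v×B = (1.602×10⁻¹⁹ C)·(2.03×10⁴, 0, 1.51×10⁴) = (3.25×10⁻¹⁵, 0, 2.42×10⁻¹⁵) N.
|a| = |F|/m = 4.049×10⁻¹⁵/9.109×10⁻³¹ ≈ 4.44×10¹⁵ m/s².

|a| ≈ 4.44×10¹⁵ m/s²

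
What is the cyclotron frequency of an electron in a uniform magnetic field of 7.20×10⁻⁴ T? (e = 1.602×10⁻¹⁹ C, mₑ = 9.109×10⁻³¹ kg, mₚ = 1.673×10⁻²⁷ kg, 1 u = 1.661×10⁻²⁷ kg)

f = |q|B/(2πm).
f = (1.602×10⁻¹⁹)(7.20×10⁻⁴)/(2π·9.109×10⁻³¹) ≈ 2.02×10⁷ Hz.

f ≈ 2.02×10⁷ Hz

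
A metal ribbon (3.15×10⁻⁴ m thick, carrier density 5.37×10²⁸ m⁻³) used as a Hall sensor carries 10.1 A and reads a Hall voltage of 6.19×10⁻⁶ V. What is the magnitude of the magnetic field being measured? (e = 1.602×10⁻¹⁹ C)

From V_H = IB/(n e t), B = V_H n e t / I.
B = (6.19×10⁻⁶)(5.37×10²⁸)(1.602×10⁻¹⁹)(3.15×10⁻⁴)/10.1 ≈ 1.66 T.

B ≈ 1.66 T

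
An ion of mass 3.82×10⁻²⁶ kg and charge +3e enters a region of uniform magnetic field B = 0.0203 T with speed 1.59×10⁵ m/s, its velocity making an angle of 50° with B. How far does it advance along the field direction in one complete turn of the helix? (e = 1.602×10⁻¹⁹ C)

v∥ = v cosθ = 1.59×10⁵·cos50° ≈ 1.022×10⁵ m/s.
T = 2πm/(|q|B) = 2π(3.82×10⁻²⁶)/((4.806×10⁻¹⁹)(0.0203)) ≈ 2.460×10⁻⁵ s.
pitch = v∥ T = (1.022×10⁵)(2.460×10⁻⁵) ≈ 2.51 m.

p ≈ 2.51 m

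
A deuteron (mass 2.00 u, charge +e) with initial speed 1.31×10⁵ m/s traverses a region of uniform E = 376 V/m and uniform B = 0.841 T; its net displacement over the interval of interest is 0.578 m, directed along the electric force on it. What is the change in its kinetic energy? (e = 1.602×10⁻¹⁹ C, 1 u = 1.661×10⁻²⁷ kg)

The magnetic force is always ⟂ v and does no work; only the electric force changes KE.
ΔKE = F_E · d = |q|E d = (1.602×10⁻¹⁹)(376)(0.578) ≈ 3.48×10⁻¹⁷ J.

ΔKE ≈ 3.48×10⁻¹⁷ J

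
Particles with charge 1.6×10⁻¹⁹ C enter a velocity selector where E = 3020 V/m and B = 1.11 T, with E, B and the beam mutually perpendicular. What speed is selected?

For undeflected motion the electric and magnetic forces balance: qE = qvB.
v = E/B = 3020/1.11 = 2720 m/s.
The result is independent of the particle's charge and mass.

v = 2720 m/s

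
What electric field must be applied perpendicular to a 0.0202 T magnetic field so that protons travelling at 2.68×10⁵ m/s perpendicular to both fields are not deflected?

E = 5410 V/m

For straight-line motion qE = qvB, so E = vB.
E = 2.68×10⁵ × 0.0202 = 5410 V/m.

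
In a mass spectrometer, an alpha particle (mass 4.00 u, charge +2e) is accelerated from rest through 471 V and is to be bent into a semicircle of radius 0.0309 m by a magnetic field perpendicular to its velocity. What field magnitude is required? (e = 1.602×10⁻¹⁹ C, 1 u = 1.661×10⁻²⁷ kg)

B ≈ 0.143 T

v = √(2|q|V/m) = √(2·3.204×10⁻¹⁹·471/6.644×10⁻²⁷) ≈ 2.131×10⁵ m/s.
B = mv/(|q|r) = (6.644×10⁻²⁷)(2.131×10⁵)/((3.204×10⁻¹⁹)(0.0309)) ≈ 0.143 T.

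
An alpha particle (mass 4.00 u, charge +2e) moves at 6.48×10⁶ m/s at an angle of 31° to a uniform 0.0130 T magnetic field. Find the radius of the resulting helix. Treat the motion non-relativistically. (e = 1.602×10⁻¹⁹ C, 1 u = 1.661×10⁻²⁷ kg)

r ≈ 5.32 m

v⊥ = v sinθ = 6.48×10⁶·sin31° ≈ 3.337×10⁶ m/s.
r = m v⊥/(|q|B) = (6.644×10⁻²⁷)(3.337×10⁶)/((3.204×10⁻¹⁹)(0.0130)) ≈ 5.32 m.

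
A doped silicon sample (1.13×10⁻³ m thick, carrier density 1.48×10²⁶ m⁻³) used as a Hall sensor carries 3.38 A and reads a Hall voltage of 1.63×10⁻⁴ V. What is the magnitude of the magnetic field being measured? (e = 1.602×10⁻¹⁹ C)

From V_H = IB/(n e t), B = V_H n e t / I.
B = (1.63×10⁻⁴)(1.48×10²⁶)(1.602×10⁻¹⁹)(1.13×10⁻³)/3.38 ≈ 1.29 T.

B ≈ 1.29 T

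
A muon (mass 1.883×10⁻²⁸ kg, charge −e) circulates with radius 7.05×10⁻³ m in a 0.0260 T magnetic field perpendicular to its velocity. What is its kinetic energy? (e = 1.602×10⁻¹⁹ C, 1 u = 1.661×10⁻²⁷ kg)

v = |q|Br/m, then KE = ½mv² = (qBr)²/(2m).
v = (1.602×10⁻¹⁹)(0.0260)(7.05×10⁻³)/1.883×10⁻²⁸ ≈ 1.559×10⁵ m/s.
KE = ½(1.883×10⁻²⁸)(1.559×10⁵)² ≈ 2.29×10⁻¹⁸ J = 14.3 eV.

KE ≈ 14.3 eV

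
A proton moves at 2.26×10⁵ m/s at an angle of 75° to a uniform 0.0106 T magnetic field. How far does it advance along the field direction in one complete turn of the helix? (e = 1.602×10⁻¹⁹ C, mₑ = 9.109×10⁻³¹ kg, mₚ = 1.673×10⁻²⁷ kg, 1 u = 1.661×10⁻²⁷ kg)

p ≈ 0.362 m

v∥ = v cosθ = 2.26×10⁵·cos75° ≈ 5.849×10⁴ m/s.
T = 2πm/(|q|B) = 2π(1.673×10⁻²⁷)/((1.602×10⁻¹⁹)(0.0106)) ≈ 6.190×10⁻⁶ s.
pitch = v∥ T = (5.849×10⁴)(6.190×10⁻⁶) ≈ 0.362 m.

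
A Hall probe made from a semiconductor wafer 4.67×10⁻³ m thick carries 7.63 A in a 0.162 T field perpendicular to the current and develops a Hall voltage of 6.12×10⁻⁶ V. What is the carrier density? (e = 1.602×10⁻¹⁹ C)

n ≈ 2.70×10²⁶ m⁻³

From V_H = IB/(n e t), n = IB/(V_H e t).
n = (7.63)(0.162)/((6.12×10⁻⁶)(1.602×10⁻¹⁹)(4.67×10⁻³)) ≈ 2.70×10²⁶ m⁻³.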